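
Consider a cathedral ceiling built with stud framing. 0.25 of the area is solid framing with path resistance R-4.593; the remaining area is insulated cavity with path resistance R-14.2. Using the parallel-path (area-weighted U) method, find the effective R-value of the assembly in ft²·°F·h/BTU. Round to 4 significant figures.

U_eff = 0.75/14.2 + 0.25/4.593 = 0.052817 + 0.054431 = 0.10725
R_eff = 1/U_eff = 9.3242 ft²·°F·h/BTU

9.324 ft²·°F·h/BTU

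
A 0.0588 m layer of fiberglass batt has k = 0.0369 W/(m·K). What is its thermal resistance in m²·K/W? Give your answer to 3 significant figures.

R = L/k = 0.0588/0.0369 = 1.593 m²·K/W

1.59 m²·K/W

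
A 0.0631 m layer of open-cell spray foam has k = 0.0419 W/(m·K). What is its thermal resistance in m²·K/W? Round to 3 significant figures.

1.51 m²·K/W

R = L/k = 0.0631/0.0419 = 1.506 m²·K/W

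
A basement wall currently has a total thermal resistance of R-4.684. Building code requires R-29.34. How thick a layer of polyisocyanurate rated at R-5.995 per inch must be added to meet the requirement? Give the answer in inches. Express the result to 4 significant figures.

ΔR = 29.34 − 4.684 = 24.656 ft²·°F·h/BTU
L = ΔR / (R/in) = 24.656/5.995 = 4.1128 in

4.113 in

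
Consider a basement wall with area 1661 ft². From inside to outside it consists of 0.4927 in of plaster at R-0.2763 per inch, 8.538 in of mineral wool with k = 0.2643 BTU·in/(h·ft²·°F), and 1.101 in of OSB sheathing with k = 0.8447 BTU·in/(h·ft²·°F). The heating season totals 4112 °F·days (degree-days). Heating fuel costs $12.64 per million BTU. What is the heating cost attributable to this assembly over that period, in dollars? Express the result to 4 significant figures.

61.40 dollars

0.4927 × 0.2763 = 0.13613
8.538/0.2643 = 32.304
1.101/0.8447 = 1.3034
R_total = 0.13613 + 32.304 + 1.3034 = 33.744 ft²·°F·h/BTU
E = A × HDD × 24 / R = 1661 × 4112 × 24 / 33.744 = 4857800 BTU
Cost = 4857800/10⁶ × 12.64 = $61.403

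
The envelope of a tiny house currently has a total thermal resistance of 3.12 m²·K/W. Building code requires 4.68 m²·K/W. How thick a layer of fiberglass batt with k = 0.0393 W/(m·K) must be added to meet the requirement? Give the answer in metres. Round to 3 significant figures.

0.0613 m

ΔR = 4.68 − 3.12 = 1.56 m²·K/W
L = ΔR × k = 1.56 × 0.0393 = 0.06131 m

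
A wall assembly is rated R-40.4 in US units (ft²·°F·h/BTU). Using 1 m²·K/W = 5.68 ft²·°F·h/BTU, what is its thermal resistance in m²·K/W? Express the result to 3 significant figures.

R_SI = 40.4/5.68 = 7.113

7.11 m²·K/W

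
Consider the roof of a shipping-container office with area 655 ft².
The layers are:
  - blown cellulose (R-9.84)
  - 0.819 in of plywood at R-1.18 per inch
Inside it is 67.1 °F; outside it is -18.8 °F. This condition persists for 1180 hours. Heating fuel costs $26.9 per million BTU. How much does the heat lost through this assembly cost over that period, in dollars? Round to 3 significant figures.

165 dollars

0.819 × 1.18 = 0.9664
R_total = 9.84 + 0.9664 = 10.81 ft²·°F·h/BTU
Q = 655 × (67.1 − (-18.8)) / 10.81 = 5207 BTU/h
E = 5207 × 1180 = 6144000 BTU
Cost = 6144000/10⁶ × 26.9 = $165.3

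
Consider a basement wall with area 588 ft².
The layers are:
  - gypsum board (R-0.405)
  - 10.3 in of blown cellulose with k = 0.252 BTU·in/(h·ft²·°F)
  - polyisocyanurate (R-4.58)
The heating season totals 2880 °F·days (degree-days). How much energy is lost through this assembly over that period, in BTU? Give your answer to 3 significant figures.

10.3/0.252 = 40.87
R_total = 0.405 + 40.87 + 4.58 = 45.86 ft²·°F·h/BTU
E = A × HDD × 24 / R = 588 × 2880 × 24 / 45.86 = 886300 BTU

886000 BTU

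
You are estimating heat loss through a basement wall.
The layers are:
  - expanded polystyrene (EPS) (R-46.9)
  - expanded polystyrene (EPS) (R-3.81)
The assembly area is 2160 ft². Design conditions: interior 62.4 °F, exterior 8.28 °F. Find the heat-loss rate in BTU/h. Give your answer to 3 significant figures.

R_total = 46.9 + 3.81 = 50.71 ft²·°F·h/BTU
Q = A·ΔT/R = 2160 × (62.4 − 8.28) / 50.71 = 2305 BTU/h

2310 BTU/h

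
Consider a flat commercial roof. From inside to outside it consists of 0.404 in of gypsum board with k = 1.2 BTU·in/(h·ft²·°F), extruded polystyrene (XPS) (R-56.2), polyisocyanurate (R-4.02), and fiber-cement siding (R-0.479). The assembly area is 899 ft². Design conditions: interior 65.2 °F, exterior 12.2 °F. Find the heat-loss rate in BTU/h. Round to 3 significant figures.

0.404/1.2 = 0.3367
R_total = 0.3367 + 56.2 + 4.02 + 0.479 = 61.04 ft²·°F·h/BTU
Q = A·ΔT/R = 899 × (65.2 − 12.2) / 61.04 = 780.6 BTU/h

781 BTU/h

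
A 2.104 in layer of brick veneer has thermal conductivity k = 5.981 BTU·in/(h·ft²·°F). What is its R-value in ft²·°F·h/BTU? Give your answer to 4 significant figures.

R = L/k = 2.104/5.981 = 0.35178 ft²·°F·h/BTU

0.3518 ft²·°F·h/BTU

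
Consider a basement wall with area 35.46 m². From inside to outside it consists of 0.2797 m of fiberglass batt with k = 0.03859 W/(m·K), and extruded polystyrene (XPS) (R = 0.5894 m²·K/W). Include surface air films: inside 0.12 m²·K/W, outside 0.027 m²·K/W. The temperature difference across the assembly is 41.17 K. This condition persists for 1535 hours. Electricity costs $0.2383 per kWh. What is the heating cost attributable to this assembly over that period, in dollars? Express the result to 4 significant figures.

0.2797/0.03859 = 7.248
R_total = 0.12 + 7.248 + 0.5894 + 0.027 = 7.9844 m²·K/W
Q = 35.46 × 41.17 / 7.9844 = 182.84 W
E = 182.84 W × 1535 h / 1000 = 280.66 kWh
Cost = 280.66 × 0.2383 = $66.882

66.88 dollars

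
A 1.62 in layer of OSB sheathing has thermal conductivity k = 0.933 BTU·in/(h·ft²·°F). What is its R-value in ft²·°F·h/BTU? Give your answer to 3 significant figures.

R = L/k = 1.62/0.933 = 1.736 ft²·°F·h/BTU

1.74 ft²·°F·h/BTU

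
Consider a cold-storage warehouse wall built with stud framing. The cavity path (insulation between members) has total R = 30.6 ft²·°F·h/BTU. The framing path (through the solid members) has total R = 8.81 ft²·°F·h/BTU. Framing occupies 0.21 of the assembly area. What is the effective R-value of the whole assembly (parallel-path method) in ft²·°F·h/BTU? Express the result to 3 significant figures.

U_eff = 0.79/30.6 + 0.21/8.81 = 0.02582 + 0.02384 = 0.04965
R_eff = 1/U_eff = 20.14 ft²·°F·h/BTU

20.1 ft²·°F·h/BTU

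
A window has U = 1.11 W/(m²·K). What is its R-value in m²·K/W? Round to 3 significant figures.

R = 1/U = 1/1.11 = 0.9009

0.901 m²·K/W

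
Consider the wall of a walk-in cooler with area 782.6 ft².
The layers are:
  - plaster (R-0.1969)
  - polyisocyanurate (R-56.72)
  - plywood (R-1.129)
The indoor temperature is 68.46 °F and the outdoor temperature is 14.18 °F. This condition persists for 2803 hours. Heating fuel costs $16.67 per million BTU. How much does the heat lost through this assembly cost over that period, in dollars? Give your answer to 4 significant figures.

R_total = 0.1969 + 56.72 + 1.129 = 58.046 ft²·°F·h/BTU
Q = 782.6 × (68.46 − 14.18) / 58.046 = 731.83 BTU/h
E = 731.83 × 2803 = 2051300 BTU
Cost = 2051300/10⁶ × 16.67 = $34.195

34.20 dollars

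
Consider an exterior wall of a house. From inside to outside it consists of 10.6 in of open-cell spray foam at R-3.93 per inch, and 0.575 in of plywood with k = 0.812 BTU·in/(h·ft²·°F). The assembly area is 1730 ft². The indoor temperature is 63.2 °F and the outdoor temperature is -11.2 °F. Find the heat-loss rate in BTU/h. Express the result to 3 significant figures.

10.6 × 3.93 = 41.66
0.575/0.812 = 0.7081
R_total = 41.66 + 0.7081 = 42.37 ft²·°F·h/BTU
Q = A·ΔT/R = 1730 × (63.2 − (-11.2)) / 42.37 = 3038 BTU/h

3040 BTU/h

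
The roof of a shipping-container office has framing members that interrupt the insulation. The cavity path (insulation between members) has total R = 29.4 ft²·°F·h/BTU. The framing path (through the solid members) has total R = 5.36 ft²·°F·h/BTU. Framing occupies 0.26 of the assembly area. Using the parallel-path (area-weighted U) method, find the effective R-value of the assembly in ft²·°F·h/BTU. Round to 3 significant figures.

13.6 ft²·°F·h/BTU

U_eff = 0.74/29.4 + 0.26/5.36 = 0.02517 + 0.04851 = 0.07368
R_eff = 1/U_eff = 13.57 ft²·°F·h/BTU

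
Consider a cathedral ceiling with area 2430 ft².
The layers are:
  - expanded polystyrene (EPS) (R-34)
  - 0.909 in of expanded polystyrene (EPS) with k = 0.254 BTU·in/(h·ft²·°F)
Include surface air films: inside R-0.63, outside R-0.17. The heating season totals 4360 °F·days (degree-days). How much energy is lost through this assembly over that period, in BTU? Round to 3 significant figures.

6630000 BTU

0.909/0.254 = 3.579
R_total = 0.63 + 34 + 3.579 + 0.17 = 38.38 ft²·°F·h/BTU
E = A × HDD × 24 / R = 2430 × 4360 × 24 / 38.38 = 6625000 BTU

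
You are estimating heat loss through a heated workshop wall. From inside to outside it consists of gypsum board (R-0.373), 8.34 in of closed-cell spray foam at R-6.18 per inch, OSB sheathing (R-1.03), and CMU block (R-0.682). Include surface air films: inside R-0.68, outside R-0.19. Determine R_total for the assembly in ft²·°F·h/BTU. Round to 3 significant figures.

8.34 × 6.18 = 51.54
R_total = 0.68 + 0.373 + 51.54 + 1.03 + 0.682 + 0.19 = 54.5 ft²·°F·h/BTU

54.5 ft²·°F·h/BTU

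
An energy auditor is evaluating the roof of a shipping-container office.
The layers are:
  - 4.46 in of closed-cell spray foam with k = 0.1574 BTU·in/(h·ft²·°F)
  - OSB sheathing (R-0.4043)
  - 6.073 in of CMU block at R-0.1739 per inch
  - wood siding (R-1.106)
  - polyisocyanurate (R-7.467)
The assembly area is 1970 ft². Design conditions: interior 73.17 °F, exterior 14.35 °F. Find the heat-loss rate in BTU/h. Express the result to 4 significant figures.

4.46/0.1574 = 28.335
6.073 × 0.1739 = 1.0561
R_total = 28.335 + 0.4043 + 1.0561 + 1.106 + 7.467 = 38.369 ft²·°F·h/BTU
Q = A·ΔT/R = 1970 × (73.17 − 14.35) / 38.369 = 3020 BTU/h

3020 BTU/h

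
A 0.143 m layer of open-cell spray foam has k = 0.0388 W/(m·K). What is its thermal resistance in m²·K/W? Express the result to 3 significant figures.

R = L/k = 0.143/0.0388 = 3.686 m²·K/W

3.69 m²·K/W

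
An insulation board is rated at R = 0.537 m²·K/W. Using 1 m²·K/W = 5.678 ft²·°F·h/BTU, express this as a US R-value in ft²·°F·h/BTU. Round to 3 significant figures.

3.05 ft²·°F·h/BTU

R_US = 0.537 × 5.678 = 3.049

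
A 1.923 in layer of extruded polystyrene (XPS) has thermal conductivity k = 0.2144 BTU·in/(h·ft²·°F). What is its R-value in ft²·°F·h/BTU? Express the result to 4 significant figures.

R = L/k = 1.923/0.2144 = 8.9692 ft²·°F·h/BTU

8.969 ft²·°F·h/BTU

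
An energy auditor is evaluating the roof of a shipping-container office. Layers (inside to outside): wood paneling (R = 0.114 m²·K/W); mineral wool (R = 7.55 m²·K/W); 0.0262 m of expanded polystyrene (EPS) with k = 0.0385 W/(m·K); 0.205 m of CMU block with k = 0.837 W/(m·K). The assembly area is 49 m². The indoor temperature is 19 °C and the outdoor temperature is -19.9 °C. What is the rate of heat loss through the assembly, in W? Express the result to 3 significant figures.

222 W

0.0262/0.0385 = 0.6805
0.205/0.837 = 0.2449
R_total = 0.114 + 7.55 + 0.6805 + 0.2449 = 8.589 m²·K/W
Q = A·ΔT/R = 49 × (19 − (-19.9)) / 8.589 = 221.9 W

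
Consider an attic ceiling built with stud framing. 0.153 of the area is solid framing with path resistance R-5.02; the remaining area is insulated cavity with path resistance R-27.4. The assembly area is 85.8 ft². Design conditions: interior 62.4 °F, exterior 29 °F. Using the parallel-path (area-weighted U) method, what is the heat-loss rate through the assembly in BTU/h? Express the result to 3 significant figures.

U_eff = 0.847/27.4 + 0.153/5.02 = 0.03091 + 0.03048 = 0.06139
R_eff = 1/U_eff = 16.29 ft²·°F·h/BTU
Q = 85.8 × (62.4 − 29) / 16.29 = 175.9 BTU/h

176 BTU/h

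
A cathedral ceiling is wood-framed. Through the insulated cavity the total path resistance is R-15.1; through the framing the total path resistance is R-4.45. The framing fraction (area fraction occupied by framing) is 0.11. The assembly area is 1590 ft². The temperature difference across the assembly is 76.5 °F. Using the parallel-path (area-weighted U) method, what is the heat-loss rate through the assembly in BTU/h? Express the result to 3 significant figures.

10200 BTU/h

U_eff = 0.89/15.1 + 0.11/4.45 = 0.05894 + 0.02472 = 0.08366
R_eff = 1/U_eff = 11.95 ft²·°F·h/BTU
Q = 1590 × 76.5 / 11.95 = 10180 BTU/h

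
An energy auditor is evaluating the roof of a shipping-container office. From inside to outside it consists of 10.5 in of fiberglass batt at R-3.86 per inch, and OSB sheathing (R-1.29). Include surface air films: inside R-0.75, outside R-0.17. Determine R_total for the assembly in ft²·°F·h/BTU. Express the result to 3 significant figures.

10.5 × 3.86 = 40.53
R_total = 0.75 + 40.53 + 1.29 + 0.17 = 42.74 ft²·°F·h/BTU

42.7 ft²·°F·h/BTU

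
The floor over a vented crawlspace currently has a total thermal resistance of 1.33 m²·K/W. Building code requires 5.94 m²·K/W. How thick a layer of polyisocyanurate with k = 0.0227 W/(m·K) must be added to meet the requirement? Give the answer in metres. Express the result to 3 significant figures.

ΔR = 5.94 − 1.33 = 4.61 m²·K/W
L = ΔR × k = 4.61 × 0.0227 = 0.1046 m

0.105 m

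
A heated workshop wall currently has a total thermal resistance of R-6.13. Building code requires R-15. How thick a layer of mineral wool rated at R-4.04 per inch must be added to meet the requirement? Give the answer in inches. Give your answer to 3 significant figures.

ΔR = 15 − 6.13 = 8.87 ft²·°F·h/BTU
L = ΔR / (R/in) = 8.87/4.04 = 2.196 in

2.20 in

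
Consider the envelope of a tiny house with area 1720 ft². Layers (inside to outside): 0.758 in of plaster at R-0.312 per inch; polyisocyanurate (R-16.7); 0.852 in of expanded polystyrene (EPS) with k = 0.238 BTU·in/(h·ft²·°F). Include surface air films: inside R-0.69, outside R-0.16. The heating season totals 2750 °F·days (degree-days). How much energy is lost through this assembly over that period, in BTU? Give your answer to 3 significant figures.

5310000 BTU

0.758 × 0.312 = 0.2365
0.852/0.238 = 3.58
R_total = 0.69 + 0.2365 + 16.7 + 3.58 + 0.16 = 21.37 ft²·°F·h/BTU
E = A × HDD × 24 / R = 1720 × 2750 × 24 / 21.37 = 5313000 BTU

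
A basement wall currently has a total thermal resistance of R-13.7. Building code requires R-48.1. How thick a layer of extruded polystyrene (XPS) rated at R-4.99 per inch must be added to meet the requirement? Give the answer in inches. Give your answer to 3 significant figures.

ΔR = 48.1 − 13.7 = 34.4 ft²·°F·h/BTU
L = ΔR / (R/in) = 34.4/4.99 = 6.894 in

6.89 in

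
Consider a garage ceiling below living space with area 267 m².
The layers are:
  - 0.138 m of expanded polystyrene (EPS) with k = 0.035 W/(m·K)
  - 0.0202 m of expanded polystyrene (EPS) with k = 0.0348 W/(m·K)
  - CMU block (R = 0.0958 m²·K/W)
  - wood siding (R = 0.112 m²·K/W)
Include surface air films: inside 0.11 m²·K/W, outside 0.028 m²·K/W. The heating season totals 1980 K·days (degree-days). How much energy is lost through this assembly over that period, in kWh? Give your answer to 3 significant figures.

2610 kWh

0.138/0.035 = 3.943
0.0202/0.0348 = 0.5805
R_total = 0.11 + 3.943 + 0.5805 + 0.0958 + 0.112 + 0.028 = 4.869 m²·K/W
E = A × HDD × 24 / R / 1000 = 267 × 1980 × 24 / 4.869 / 1000 = 2606 kWh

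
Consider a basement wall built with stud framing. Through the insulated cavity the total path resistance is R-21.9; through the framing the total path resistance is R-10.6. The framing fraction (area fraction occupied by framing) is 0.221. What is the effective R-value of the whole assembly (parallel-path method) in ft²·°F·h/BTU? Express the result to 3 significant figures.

17.7 ft²·°F·h/BTU

U_eff = 0.779/21.9 + 0.221/10.6 = 0.03557 + 0.02085 = 0.05642
R_eff = 1/U_eff = 17.72 ft²·°F·h/BTU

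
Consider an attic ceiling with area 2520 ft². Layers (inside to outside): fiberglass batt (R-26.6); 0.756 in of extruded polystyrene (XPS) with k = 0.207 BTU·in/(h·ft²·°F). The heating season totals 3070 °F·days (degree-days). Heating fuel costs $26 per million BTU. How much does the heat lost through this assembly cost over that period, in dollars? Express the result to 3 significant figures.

160 dollars

0.756/0.207 = 3.652
R_total = 26.6 + 3.652 = 30.25 ft²·°F·h/BTU
E = A × HDD × 24 / R = 2520 × 3070 × 24 / 30.25 = 6138000 BTU
Cost = 6138000/10⁶ × 26 = $159.6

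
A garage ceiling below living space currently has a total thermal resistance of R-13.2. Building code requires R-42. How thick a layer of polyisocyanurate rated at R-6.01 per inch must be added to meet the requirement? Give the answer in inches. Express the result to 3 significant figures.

4.79 in

ΔR = 42 − 13.2 = 28.8 ft²·°F·h/BTU
L = ΔR / (R/in) = 28.8/6.01 = 4.792 in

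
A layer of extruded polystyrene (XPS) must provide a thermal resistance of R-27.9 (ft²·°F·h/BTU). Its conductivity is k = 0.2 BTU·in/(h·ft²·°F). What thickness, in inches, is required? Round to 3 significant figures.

5.58 in

L = R × k = 27.9 × 0.2 = 5.58 in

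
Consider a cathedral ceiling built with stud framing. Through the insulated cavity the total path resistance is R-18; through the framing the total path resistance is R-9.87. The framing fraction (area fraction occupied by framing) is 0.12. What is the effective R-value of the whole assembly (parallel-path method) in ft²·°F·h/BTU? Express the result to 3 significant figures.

U_eff = 0.88/18 + 0.12/9.87 = 0.04889 + 0.01216 = 0.06105
R_eff = 1/U_eff = 16.38 ft²·°F·h/BTU

16.4 ft²·°F·h/BTU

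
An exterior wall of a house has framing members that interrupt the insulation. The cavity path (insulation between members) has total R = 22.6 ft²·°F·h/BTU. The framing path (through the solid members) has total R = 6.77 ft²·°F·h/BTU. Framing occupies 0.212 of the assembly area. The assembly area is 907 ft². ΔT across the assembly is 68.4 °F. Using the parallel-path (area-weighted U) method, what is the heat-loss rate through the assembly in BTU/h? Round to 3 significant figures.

U_eff = 0.788/22.6 + 0.212/6.77 = 0.03487 + 0.03131 = 0.06618
R_eff = 1/U_eff = 15.11 ft²·°F·h/BTU
Q = 907 × 68.4 / 15.11 = 4106 BTU/h

4110 BTU/h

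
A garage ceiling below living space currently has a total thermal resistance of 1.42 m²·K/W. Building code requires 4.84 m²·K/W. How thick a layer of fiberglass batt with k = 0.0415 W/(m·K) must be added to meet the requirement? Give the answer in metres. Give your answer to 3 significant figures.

0.142 m

ΔR = 4.84 − 1.42 = 3.42 m²·K/W
L = ΔR × k = 3.42 × 0.0415 = 0.1419 m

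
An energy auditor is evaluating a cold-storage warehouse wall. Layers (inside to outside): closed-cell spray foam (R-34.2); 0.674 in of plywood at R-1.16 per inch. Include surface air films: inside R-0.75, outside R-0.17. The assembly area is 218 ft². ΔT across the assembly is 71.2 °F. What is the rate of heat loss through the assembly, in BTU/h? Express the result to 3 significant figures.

0.674 × 1.16 = 0.7818
R_total = 0.75 + 34.2 + 0.7818 + 0.17 = 35.9 ft²·°F·h/BTU
Q = A·ΔT/R = 218 × 71.2 / 35.9 = 432.3 BTU/h

432 BTU/h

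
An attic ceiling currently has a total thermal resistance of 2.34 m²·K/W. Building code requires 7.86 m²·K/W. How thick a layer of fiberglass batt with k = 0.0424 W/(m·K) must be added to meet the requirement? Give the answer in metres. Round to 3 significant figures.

ΔR = 7.86 − 2.34 = 5.52 m²·K/W
L = ΔR × k = 5.52 × 0.0424 = 0.234 m

0.234 m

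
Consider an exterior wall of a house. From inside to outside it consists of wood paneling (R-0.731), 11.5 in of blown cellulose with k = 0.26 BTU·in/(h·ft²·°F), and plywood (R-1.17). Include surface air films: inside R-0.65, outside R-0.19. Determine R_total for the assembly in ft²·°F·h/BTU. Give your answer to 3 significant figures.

47.0 ft²·°F·h/BTU

11.5/0.26 = 44.23
R_total = 0.65 + 0.731 + 44.23 + 1.17 + 0.19 = 46.97 ft²·°F·h/BTU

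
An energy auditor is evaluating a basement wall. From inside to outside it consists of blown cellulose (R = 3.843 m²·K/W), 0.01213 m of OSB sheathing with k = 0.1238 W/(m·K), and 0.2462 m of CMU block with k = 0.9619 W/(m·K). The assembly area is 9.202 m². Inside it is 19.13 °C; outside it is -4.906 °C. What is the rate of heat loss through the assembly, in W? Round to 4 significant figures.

52.70 W

0.01213/0.1238 = 0.097981
0.2462/0.9619 = 0.25595
R_total = 3.843 + 0.097981 + 0.25595 = 4.1969 m²·K/W
Q = A·ΔT/R = 9.202 × (19.13 − (-4.906)) / 4.1969 = 52.7 W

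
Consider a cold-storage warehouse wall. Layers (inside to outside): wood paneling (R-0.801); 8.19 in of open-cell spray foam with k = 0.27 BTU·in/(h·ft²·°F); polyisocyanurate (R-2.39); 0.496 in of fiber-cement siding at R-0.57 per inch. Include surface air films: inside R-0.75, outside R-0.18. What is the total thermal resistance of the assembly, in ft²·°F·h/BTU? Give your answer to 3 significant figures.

8.19/0.27 = 30.33
0.496 × 0.57 = 0.2827
R_total = 0.75 + 0.801 + 30.33 + 2.39 + 0.2827 + 0.18 = 34.74 ft²·°F·h/BTU

34.7 ft²·°F·h/BTU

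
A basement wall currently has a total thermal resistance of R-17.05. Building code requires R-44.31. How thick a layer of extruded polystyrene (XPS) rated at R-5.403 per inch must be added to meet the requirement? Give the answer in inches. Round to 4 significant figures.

5.045 in

ΔR = 44.31 − 17.05 = 27.26 ft²·°F·h/BTU
L = ΔR / (R/in) = 27.26/5.403 = 5.0453 in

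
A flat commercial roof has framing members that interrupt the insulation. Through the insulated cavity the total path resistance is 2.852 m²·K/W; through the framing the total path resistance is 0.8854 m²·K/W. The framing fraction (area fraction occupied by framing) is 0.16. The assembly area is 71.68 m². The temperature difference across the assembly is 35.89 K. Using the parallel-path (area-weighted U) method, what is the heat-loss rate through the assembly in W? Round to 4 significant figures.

1223 W

U_eff = 0.84/2.852 + 0.16/0.8854 = 0.29453 + 0.18071 = 0.47524
R_eff = 1/U_eff = 2.1042 m²·K/W
Q = 71.68 × 35.89 / 2.1042 = 1222.6 W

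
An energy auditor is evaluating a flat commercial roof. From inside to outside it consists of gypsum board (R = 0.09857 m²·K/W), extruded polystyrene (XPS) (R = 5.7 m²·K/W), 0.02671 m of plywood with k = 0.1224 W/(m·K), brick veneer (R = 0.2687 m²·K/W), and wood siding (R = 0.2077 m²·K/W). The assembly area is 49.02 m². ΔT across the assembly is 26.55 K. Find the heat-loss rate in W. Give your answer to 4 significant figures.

0.02671/0.1224 = 0.21822
R_total = 0.09857 + 5.7 + 0.21822 + 0.2687 + 0.2077 = 6.4932 m²·K/W
Q = A·ΔT/R = 49.02 × 26.55 / 6.4932 = 200.44 W

200.4 W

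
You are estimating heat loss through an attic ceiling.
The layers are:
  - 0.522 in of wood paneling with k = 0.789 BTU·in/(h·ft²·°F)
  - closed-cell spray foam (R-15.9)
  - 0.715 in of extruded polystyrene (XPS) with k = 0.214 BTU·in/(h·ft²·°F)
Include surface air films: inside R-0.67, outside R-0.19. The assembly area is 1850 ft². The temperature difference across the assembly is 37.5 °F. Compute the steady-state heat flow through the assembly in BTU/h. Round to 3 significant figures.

0.522/0.789 = 0.6616
0.715/0.214 = 3.341
R_total = 0.67 + 0.6616 + 15.9 + 3.341 + 0.19 = 20.76 ft²·°F·h/BTU
Q = A·ΔT/R = 1850 × 37.5 / 20.76 = 3341 BTU/h

3340 BTU/h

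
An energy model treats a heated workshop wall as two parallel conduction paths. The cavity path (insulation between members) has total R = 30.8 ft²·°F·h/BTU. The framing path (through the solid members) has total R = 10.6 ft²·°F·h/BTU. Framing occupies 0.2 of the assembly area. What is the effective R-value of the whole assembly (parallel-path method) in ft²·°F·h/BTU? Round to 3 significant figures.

U_eff = 0.8/30.8 + 0.2/10.6 = 0.02597 + 0.01887 = 0.04484
R_eff = 1/U_eff = 22.3 ft²·°F·h/BTU

22.3 ft²·°F·h/BTU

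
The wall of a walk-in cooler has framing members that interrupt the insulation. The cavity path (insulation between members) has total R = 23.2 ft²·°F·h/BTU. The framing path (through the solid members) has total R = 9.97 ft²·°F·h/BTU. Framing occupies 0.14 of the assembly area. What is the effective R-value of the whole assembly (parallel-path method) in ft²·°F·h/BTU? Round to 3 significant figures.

U_eff = 0.86/23.2 + 0.14/9.97 = 0.03707 + 0.01404 = 0.05111
R_eff = 1/U_eff = 19.57 ft²·°F·h/BTU

19.6 ft²·°F·h/BTU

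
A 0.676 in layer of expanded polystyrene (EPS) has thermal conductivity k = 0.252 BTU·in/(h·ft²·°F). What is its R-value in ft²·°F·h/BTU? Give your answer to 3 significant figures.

2.68 ft²·°F·h/BTU

R = L/k = 0.676/0.252 = 2.683 ft²·°F·h/BTU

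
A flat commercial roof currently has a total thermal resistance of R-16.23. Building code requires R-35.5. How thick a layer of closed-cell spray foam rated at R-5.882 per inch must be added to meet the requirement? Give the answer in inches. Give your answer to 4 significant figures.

ΔR = 35.5 − 16.23 = 19.27 ft²·°F·h/BTU
L = ΔR / (R/in) = 19.27/5.882 = 3.2761 in

3.276 in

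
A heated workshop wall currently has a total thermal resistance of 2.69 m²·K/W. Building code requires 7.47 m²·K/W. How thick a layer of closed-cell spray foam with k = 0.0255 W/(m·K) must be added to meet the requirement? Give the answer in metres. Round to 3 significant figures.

ΔR = 7.47 − 2.69 = 4.78 m²·K/W
L = ΔR × k = 4.78 × 0.0255 = 0.1219 m

0.122 m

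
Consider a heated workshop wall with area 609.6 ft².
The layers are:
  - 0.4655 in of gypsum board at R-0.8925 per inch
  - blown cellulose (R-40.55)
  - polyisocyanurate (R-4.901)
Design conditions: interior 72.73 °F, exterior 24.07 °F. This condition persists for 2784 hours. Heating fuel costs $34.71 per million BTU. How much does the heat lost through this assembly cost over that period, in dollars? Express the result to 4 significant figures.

62.50 dollars

0.4655 × 0.8925 = 0.41546
R_total = 0.41546 + 40.55 + 4.901 = 45.866 ft²·°F·h/BTU
Q = 609.6 × (72.73 − 24.07) / 45.866 = 646.73 BTU/h
E = 646.73 × 2784 = 1800500 BTU
Cost = 1800500/10⁶ × 34.71 = $62.495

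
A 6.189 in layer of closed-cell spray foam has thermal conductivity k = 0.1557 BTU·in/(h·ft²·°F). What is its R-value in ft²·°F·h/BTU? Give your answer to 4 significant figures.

39.75 ft²·°F·h/BTU

R = L/k = 6.189/0.1557 = 39.75 ft²·°F·h/BTU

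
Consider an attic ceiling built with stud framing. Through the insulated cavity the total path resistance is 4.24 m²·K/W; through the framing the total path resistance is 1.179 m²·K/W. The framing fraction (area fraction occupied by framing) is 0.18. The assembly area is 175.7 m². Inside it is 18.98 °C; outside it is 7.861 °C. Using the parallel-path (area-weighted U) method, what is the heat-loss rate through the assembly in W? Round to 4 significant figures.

U_eff = 0.82/4.24 + 0.18/1.179 = 0.1934 + 0.15267 = 0.34607
R_eff = 1/U_eff = 2.8896 m²·K/W
Q = 175.7 × (18.98 − 7.861) / 2.8896 = 676.08 W

676.1 W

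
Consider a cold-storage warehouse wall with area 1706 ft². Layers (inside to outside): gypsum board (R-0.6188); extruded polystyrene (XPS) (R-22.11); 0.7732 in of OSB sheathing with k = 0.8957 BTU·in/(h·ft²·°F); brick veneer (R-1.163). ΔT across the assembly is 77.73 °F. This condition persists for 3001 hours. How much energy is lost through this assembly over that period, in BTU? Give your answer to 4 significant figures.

0.7732/0.8957 = 0.86324
R_total = 0.6188 + 22.11 + 0.86324 + 1.163 = 24.755 ft²·°F·h/BTU
Q = 1706 × 77.73 / 24.755 = 5356.8 BTU/h
E = 5356.8 × 3001 = 16076000 BTU

16080000 BTU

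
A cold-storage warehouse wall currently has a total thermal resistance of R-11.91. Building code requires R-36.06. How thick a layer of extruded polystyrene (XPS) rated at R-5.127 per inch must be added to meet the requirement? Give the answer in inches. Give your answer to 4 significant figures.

4.710 in

ΔR = 36.06 − 11.91 = 24.15 ft²·°F·h/BTU
L = ΔR / (R/in) = 24.15/5.127 = 4.7104 in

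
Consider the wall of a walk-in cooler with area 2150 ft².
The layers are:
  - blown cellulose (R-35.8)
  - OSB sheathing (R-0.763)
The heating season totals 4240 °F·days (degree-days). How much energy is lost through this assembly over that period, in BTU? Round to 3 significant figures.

R_total = 35.8 + 0.763 = 36.56 ft²·°F·h/BTU
E = A × HDD × 24 / R = 2150 × 4240 × 24 / 36.56 = 5984000 BTU

5980000 BTU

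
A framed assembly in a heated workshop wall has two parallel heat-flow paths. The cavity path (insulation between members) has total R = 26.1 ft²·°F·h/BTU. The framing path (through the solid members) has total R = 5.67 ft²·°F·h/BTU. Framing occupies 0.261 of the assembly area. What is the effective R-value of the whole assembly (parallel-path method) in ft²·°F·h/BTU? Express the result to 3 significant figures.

U_eff = 0.739/26.1 + 0.261/5.67 = 0.02831 + 0.04603 = 0.07435
R_eff = 1/U_eff = 13.45 ft²·°F·h/BTU

13.5 ft²·°F·h/BTU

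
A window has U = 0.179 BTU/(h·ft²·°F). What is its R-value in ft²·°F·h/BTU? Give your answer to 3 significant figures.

5.59 ft²·°F·h/BTU

R = 1/U = 1/0.179 = 5.587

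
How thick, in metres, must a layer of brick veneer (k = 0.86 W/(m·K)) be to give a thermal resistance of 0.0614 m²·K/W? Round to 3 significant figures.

L = R·k = 0.0614 × 0.86 = 0.0528 m

0.0528 m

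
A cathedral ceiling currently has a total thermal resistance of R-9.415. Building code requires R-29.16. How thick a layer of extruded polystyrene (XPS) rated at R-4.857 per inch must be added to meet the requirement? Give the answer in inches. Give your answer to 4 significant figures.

4.065 in

ΔR = 29.16 − 9.415 = 19.745 ft²·°F·h/BTU
L = ΔR / (R/in) = 19.745/4.857 = 4.0653 in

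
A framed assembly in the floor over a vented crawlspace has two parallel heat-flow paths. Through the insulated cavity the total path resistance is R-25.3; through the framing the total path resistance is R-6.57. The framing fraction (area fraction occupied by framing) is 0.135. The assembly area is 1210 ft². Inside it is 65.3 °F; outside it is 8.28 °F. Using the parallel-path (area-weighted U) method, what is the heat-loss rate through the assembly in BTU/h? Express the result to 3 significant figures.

3780 BTU/h

U_eff = 0.865/25.3 + 0.135/6.57 = 0.03419 + 0.02055 = 0.05474
R_eff = 1/U_eff = 18.27 ft²·°F·h/BTU
Q = 1210 × (65.3 − 8.28) / 18.27 = 3777 BTU/h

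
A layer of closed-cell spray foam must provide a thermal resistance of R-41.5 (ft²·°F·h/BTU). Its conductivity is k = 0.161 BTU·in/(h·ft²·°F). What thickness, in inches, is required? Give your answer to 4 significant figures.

L = R × k = 41.5 × 0.161 = 6.6815 in

6.681 in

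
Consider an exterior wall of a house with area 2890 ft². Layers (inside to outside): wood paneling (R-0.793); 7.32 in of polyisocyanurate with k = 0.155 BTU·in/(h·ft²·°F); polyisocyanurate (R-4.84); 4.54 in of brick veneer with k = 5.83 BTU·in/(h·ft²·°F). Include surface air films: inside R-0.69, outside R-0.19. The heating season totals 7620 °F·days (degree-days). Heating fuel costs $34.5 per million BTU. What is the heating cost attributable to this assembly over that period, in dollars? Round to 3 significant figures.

7.32/0.155 = 47.23
4.54/5.83 = 0.7787
R_total = 0.69 + 0.793 + 47.23 + 4.84 + 0.7787 + 0.19 = 54.52 ft²·°F·h/BTU
E = A × HDD × 24 / R = 2890 × 7620 × 24 / 54.52 = 9695000 BTU
Cost = 9695000/10⁶ × 34.5 = $334.5

334 dollars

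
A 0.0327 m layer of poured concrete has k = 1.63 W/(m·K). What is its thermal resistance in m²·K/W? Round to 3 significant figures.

0.0201 m²·K/W

R = L/k = 0.0327/1.63 = 0.02006 m²·K/W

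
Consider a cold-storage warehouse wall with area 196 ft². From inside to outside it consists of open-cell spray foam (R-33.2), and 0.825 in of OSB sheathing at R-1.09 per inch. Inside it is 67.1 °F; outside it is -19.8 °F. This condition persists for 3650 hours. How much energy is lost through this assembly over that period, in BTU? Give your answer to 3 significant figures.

0.825 × 1.09 = 0.8992
R_total = 33.2 + 0.8992 = 34.1 ft²·°F·h/BTU
Q = 196 × (67.1 − (-19.8)) / 34.1 = 499.5 BTU/h
E = 499.5 × 3650 = 1823000 BTU

1820000 BTU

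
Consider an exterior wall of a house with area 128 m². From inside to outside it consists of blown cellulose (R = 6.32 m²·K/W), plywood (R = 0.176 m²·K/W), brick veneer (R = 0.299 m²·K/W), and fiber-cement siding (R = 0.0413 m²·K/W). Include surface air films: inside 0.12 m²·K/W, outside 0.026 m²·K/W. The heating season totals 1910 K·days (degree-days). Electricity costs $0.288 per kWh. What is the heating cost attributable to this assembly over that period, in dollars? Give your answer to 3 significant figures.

242 dollars

R_total = 0.12 + 6.32 + 0.176 + 0.299 + 0.0413 + 0.026 = 6.982 m²·K/W
E = A × HDD × 24 / R / 1000 = 128 × 1910 × 24 / 6.982 / 1000 = 840.3 kWh
Cost = 840.3 × 0.288 = $242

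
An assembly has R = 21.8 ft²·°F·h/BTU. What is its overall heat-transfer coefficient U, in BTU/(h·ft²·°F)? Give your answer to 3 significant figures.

0.0459 BTU/(h·ft²·°F)

U = 1/R = 1/21.8 = 0.04587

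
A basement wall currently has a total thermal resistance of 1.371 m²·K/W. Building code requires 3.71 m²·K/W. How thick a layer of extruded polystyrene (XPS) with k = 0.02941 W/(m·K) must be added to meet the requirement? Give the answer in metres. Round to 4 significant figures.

0.06879 m

ΔR = 3.71 − 1.371 = 2.339 m²·K/W
L = ΔR × k = 2.339 × 0.02941 = 0.06879 m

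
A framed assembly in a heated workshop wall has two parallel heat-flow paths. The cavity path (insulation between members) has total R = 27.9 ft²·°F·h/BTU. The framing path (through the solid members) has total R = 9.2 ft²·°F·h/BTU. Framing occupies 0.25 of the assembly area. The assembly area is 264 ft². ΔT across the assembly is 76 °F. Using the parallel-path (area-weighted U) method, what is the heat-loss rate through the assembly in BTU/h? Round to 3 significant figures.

1080 BTU/h

U_eff = 0.75/27.9 + 0.25/9.2 = 0.02688 + 0.02717 = 0.05406
R_eff = 1/U_eff = 18.5 ft²·°F·h/BTU
Q = 264 × 76 / 18.5 = 1085 BTU/h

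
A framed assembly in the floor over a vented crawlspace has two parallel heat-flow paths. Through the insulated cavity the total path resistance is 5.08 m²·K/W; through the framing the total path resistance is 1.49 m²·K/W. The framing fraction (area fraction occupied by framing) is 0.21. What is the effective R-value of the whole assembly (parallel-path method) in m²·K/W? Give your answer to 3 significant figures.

U_eff = 0.79/5.08 + 0.21/1.49 = 0.1555 + 0.1409 = 0.2965
R_eff = 1/U_eff = 3.373 m²·K/W

3.37 m²·K/W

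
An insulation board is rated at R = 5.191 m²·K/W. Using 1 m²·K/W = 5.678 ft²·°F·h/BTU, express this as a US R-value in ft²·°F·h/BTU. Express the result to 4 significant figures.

R_US = 5.191 × 5.678 = 29.474

29.47 ft²·°F·h/BTU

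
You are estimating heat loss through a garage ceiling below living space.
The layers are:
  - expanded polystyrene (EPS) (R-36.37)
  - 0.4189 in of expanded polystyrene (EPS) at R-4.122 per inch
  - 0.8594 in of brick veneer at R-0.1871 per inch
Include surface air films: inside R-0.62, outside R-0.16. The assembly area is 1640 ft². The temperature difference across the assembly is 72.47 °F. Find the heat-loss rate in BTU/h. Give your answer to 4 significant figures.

0.4189 × 4.122 = 1.7267
0.8594 × 0.1871 = 0.16079
R_total = 0.62 + 36.37 + 1.7267 + 0.16079 + 0.16 = 39.037 ft²·°F·h/BTU
Q = A·ΔT/R = 1640 × 72.47 / 39.037 = 3044.5 BTU/h

3045 BTU/h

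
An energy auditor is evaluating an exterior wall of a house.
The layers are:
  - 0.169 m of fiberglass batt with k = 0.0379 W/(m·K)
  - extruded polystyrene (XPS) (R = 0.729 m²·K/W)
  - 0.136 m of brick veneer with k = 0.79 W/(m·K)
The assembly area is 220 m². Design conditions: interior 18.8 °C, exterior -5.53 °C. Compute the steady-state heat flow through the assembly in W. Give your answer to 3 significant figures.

999 W

0.169/0.0379 = 4.459
0.136/0.79 = 0.1722
R_total = 4.459 + 0.729 + 0.1722 = 5.36 m²·K/W
Q = A·ΔT/R = 220 × (18.8 − (-5.53)) / 5.36 = 998.6 W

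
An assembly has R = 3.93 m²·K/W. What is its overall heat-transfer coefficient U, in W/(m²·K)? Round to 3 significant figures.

0.254 W/(m²·K)

U = 1/R = 1/3.93 = 0.2545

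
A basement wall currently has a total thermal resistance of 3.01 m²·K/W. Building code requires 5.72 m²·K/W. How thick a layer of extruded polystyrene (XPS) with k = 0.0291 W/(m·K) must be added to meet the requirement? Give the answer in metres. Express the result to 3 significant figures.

0.0789 m

ΔR = 5.72 − 3.01 = 2.71 m²·K/W
L = ΔR × k = 2.71 × 0.0291 = 0.07886 m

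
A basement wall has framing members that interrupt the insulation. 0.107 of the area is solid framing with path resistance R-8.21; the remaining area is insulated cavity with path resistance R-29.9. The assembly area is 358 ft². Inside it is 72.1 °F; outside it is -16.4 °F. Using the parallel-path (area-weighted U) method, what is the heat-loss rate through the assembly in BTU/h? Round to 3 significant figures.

1360 BTU/h

U_eff = 0.893/29.9 + 0.107/8.21 = 0.02987 + 0.01303 = 0.0429
R_eff = 1/U_eff = 23.31 ft²·°F·h/BTU
Q = 358 × (72.1 − (-16.4)) / 23.31 = 1359 BTU/h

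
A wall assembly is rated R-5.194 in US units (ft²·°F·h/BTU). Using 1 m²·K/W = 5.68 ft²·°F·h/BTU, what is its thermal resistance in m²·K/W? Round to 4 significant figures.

0.9144 m²·K/W

R_SI = 5.194/5.68 = 0.91444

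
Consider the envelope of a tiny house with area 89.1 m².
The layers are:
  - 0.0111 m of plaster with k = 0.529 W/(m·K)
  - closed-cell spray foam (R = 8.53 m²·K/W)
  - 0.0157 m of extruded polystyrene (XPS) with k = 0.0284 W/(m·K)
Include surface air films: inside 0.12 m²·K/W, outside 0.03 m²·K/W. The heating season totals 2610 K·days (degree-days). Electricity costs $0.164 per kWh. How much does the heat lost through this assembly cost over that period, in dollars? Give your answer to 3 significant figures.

0.0111/0.529 = 0.02098
0.0157/0.0284 = 0.5528
R_total = 0.12 + 0.02098 + 8.53 + 0.5528 + 0.03 = 9.254 m²·K/W
E = A × HDD × 24 / R / 1000 = 89.1 × 2610 × 24 / 9.254 / 1000 = 603.1 kWh
Cost = 603.1 × 0.164 = $98.91

98.9 dollars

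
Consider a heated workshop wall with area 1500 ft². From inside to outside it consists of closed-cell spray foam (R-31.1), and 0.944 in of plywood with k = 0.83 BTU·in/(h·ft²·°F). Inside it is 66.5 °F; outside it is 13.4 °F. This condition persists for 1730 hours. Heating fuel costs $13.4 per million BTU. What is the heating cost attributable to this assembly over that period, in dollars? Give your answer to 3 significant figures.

57.3 dollars

0.944/0.83 = 1.137
R_total = 31.1 + 1.137 = 32.24 ft²·°F·h/BTU
Q = 1500 × (66.5 − 13.4) / 32.24 = 2471 BTU/h
E = 2471 × 1730 = 4274000 BTU
Cost = 4274000/10⁶ × 13.4 = $57.28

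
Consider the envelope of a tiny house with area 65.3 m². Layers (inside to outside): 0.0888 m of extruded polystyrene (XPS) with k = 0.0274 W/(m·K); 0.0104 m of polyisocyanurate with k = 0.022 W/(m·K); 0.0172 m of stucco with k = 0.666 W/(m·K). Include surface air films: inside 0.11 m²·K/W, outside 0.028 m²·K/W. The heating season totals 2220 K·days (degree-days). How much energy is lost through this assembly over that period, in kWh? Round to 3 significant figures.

0.0888/0.0274 = 3.241
0.0104/0.022 = 0.4727
0.0172/0.666 = 0.02583
R_total = 0.11 + 3.241 + 0.4727 + 0.02583 + 0.028 = 3.877 m²·K/W
E = A × HDD × 24 / R / 1000 = 65.3 × 2220 × 24 / 3.877 / 1000 = 897.3 kWh

897 kWh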